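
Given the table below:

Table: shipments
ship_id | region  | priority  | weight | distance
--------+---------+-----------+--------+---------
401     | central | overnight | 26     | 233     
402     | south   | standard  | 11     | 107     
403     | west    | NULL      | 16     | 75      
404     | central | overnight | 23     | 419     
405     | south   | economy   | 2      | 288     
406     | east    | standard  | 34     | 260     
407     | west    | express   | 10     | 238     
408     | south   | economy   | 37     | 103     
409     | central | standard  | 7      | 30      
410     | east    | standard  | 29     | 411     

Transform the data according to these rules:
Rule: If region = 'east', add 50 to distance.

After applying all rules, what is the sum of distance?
2264

Step 1: Count records where region = 'east': 2
Step 2: Total bonus added: 2 × 50 = 100
Step 3: Original sum of distance: 2164
Step 4: Final sum = 2164 + 100 = 2264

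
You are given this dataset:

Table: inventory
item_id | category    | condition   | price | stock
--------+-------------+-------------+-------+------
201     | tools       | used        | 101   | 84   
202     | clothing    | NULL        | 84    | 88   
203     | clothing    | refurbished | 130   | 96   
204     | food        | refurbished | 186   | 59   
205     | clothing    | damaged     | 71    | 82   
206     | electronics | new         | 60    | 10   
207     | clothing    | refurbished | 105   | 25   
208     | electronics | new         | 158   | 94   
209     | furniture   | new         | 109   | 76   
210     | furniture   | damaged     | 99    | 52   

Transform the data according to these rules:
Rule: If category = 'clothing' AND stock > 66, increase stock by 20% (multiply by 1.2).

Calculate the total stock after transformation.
719.2

Step 1: Find records where category = 'clothing' AND stock > 66
Step 2: 3 records match, summing to 266
Step 3: After multiplier: 266 × 1.2 = 319.2
Step 4: Unaffected records sum: 400
Step 5: Final sum = 319.2 + 400 = 719.2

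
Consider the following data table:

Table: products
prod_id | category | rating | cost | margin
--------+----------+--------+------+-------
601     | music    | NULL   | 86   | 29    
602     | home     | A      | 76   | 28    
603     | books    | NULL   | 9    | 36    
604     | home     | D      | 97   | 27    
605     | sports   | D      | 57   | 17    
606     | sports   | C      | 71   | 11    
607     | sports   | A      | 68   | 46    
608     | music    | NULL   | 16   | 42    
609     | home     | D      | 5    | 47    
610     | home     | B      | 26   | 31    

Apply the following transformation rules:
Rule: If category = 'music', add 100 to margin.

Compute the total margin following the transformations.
514

Step 1: Count records where category = 'music': 2
Step 2: Total bonus added: 2 × 100 = 200
Step 3: Original sum of margin: 314
Step 4: Final sum = 314 + 200 = 514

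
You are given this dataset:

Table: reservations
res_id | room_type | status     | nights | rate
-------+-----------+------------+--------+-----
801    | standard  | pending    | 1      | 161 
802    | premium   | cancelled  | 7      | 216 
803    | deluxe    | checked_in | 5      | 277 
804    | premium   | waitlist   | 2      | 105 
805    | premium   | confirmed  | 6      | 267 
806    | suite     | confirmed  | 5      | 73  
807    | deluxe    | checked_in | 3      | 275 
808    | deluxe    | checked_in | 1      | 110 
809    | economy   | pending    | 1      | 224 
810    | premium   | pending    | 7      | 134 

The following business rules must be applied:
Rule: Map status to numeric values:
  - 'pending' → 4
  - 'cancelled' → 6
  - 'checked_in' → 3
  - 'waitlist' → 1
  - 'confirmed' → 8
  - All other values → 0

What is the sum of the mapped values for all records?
44

Step 1: Apply mapping to each record
Step 2: Count by status:
  'pending': 3 records × 4 = 12
  'cancelled': 1 records × 6 = 6
  'checked_in': 3 records × 3 = 9
  'waitlist': 1 records × 1 = 1
  'confirmed': 2 records × 8 = 16
Step 3: Sum all mapped values = 44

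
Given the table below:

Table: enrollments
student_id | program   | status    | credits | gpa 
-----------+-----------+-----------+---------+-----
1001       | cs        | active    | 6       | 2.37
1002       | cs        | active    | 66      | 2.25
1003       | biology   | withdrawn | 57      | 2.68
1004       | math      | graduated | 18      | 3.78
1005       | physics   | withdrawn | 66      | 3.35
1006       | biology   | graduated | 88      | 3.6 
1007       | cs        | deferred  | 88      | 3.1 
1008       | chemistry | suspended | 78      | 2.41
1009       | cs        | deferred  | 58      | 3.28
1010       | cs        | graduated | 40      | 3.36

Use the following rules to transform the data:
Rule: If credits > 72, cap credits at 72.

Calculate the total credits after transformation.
527

Step 1: 3 records have credits > 72
Step 2: These records originally summed to 254
Step 3: After capping: 3 × 72 = 216
Step 4: Unaffected records sum: 311
Step 5: Final sum = 216 + 311 = 527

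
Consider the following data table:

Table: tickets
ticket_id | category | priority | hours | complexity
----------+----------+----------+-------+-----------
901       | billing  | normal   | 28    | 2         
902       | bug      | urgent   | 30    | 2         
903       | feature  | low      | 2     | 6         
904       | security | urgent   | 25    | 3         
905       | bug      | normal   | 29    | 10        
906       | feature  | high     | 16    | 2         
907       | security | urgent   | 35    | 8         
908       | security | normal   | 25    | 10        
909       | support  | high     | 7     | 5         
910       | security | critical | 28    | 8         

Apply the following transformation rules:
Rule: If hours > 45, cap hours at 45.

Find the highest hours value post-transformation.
35

Step 1: Original maximum hours = 35
Step 2: Check cap of 45 against maximum
Step 3: No records exceed the cap (max 35 <= cap 45), so no capping applies
Step 4: Maximum after transformation = 35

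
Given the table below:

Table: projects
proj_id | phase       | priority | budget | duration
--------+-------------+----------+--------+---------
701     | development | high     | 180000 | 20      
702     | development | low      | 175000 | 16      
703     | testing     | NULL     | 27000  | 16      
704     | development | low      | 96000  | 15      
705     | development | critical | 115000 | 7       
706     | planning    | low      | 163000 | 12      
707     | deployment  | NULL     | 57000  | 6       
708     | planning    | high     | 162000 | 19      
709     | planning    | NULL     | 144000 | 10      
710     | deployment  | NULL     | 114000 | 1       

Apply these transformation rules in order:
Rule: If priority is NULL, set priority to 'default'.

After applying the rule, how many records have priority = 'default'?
4

Step 1: Count records where priority IS NULL
Step 2: Found 4 records with NULL priority
Step 3: These records will have priority set to 'default'
Step 4: Records already having priority = 'default': 0
Step 5: Answer: 4 + 0 = 4 records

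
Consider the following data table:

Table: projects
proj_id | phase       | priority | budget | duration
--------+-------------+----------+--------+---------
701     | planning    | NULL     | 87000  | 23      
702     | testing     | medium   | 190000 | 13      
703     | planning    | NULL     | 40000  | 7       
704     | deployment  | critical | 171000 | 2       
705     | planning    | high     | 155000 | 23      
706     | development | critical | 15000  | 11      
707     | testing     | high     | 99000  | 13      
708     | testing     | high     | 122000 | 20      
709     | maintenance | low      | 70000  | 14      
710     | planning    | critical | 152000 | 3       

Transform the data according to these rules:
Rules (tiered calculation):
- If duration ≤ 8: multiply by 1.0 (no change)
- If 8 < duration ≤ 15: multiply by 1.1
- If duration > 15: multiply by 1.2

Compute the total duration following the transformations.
147.3

Step 1: Tier 1 (duration ≤ 8): 3 records, sum = 12 × 1.0 = 12.0
Step 2: Tier 2 (8 < duration ≤ 15): 4 records, sum = 51 × 1.1 = 56.1
Step 3: Tier 3 (duration > 15): 3 records, sum = 66 × 1.2 = 79.2
Step 4: Final sum = 12.0 + 56.1 + 79.2 = 147.3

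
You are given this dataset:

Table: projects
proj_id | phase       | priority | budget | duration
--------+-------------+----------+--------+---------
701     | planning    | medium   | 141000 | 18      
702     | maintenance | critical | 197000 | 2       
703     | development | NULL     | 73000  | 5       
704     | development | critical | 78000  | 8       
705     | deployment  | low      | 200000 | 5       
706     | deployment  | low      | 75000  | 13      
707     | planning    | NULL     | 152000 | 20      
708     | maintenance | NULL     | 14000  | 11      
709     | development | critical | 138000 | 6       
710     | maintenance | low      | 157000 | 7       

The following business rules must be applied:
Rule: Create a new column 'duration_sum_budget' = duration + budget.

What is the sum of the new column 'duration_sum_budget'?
1225095

Step 1: For each record, compute duration + budget
Example calculations:
  18 + 141000 = 141018
  2 + 197000 = 197002
  5 + 73000 = 73005
  ...
Step 2: Sum all derived values
Step 3: Total = 1225095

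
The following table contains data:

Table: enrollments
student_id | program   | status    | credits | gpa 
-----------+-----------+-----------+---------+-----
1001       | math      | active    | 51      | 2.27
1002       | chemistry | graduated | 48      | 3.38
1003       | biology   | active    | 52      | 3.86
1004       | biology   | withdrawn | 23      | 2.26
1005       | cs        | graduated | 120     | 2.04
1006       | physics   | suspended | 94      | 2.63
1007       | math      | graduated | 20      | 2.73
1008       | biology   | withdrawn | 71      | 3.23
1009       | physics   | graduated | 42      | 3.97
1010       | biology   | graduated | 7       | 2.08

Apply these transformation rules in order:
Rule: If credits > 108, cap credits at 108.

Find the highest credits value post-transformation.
108

Step 1: Original maximum credits = 120
Step 2: Apply cap at 108
Step 3: 1 records had credits > 108 and were capped
Step 4: Maximum after transformation = 108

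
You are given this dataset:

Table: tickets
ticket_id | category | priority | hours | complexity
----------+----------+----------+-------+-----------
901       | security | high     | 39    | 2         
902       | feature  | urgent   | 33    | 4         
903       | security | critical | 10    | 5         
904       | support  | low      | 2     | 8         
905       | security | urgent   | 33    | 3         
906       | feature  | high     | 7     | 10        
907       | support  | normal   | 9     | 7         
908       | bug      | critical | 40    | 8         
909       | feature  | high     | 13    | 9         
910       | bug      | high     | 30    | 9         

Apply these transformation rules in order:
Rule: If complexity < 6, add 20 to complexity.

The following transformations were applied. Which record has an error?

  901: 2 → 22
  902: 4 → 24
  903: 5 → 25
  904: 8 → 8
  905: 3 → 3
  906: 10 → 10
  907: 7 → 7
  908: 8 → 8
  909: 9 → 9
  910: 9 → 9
Record 905 has an error. The correct transformed value should be 23, not 3.

Step 1: Check each record against the rule
Step 2: Record 905 has complexity = 3
Step 3: Since 3 < 6, the bonus should have been applied
Step 4: Correct value = 23, but claimed value = 3
Conclusion: Record 905 has the error.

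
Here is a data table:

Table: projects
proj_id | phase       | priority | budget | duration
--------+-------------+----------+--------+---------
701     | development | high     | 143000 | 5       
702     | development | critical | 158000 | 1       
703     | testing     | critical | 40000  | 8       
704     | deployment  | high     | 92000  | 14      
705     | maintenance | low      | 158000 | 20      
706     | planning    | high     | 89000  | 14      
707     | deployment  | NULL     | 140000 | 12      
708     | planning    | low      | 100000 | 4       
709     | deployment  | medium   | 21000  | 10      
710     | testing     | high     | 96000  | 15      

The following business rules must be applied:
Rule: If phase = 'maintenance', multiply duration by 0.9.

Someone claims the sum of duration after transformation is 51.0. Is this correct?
No, the correct result is 101.0.

Step 1: Calculate the correct sum after transformation
Step 2: Apply multiplier 0.9 to records where phase = 'maintenance'
Step 3: Correct result = 101.0
Step 4: Claimed result = 51.0
Step 5: 101.0 ≠ 51.0
Conclusion: The claimed result is incorrect. The correct answer is 101.0.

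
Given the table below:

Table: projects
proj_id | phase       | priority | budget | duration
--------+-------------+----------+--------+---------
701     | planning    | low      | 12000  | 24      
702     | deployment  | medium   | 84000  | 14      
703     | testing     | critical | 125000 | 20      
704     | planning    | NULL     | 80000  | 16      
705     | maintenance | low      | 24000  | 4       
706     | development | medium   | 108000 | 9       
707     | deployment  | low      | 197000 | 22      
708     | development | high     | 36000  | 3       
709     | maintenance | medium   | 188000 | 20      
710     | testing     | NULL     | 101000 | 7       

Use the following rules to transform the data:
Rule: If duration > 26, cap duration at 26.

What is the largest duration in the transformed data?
24

Step 1: Original maximum duration = 24
Step 2: Check cap of 26 against maximum
Step 3: No records exceed the cap (max 24 <= cap 26), so no capping applies
Step 4: Maximum after transformation = 24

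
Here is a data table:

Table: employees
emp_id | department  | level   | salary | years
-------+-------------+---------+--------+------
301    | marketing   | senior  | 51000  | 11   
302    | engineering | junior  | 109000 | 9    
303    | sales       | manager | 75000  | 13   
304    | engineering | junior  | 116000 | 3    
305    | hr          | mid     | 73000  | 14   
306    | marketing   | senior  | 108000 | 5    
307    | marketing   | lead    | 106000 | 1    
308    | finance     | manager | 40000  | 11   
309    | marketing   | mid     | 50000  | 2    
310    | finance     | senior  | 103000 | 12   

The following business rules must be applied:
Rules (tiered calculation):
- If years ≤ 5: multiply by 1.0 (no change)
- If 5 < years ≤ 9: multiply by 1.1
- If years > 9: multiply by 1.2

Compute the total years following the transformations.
94.1

Step 1: Tier 1 (years ≤ 5): 4 records, sum = 11 × 1.0 = 11.0
Step 2: Tier 2 (5 < years ≤ 9): 1 records, sum = 9 × 1.1 = 9.9
Step 3: Tier 3 (years > 9): 5 records, sum = 61 × 1.2 = 73.2
Step 4: Final sum = 11.0 + 9.9 + 73.2 = 94.1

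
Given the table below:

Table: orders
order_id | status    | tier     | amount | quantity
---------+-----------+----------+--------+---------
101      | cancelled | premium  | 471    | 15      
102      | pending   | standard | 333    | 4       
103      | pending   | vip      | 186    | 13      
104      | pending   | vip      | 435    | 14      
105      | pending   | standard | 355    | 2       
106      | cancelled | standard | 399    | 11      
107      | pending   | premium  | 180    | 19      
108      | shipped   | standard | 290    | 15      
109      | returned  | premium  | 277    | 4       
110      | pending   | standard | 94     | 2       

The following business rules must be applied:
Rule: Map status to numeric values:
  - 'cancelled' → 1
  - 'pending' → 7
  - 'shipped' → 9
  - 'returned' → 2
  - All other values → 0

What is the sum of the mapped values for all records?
55

Step 1: Apply mapping to each record
Step 2: Count by status:
  'cancelled': 2 records × 1 = 2
  'pending': 6 records × 7 = 42
  'shipped': 1 records × 9 = 9
  'returned': 1 records × 2 = 2
Step 3: Sum all mapped values = 55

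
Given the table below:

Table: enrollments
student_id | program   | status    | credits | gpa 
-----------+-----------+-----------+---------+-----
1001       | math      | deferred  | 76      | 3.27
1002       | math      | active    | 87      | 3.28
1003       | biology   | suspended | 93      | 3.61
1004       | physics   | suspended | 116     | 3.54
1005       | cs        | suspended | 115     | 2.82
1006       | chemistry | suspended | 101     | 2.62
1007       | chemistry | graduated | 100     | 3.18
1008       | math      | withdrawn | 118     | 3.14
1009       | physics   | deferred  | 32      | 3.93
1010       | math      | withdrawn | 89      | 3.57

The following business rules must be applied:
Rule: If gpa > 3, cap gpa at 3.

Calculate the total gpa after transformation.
29.44

Step 1: 8 records have gpa > 3
Step 2: These records originally summed to 27.52
Step 3: After capping: 8 × 3 = 24
Step 4: Unaffected records sum: 5.44
Step 5: Final sum = 24 + 5.44 = 29.44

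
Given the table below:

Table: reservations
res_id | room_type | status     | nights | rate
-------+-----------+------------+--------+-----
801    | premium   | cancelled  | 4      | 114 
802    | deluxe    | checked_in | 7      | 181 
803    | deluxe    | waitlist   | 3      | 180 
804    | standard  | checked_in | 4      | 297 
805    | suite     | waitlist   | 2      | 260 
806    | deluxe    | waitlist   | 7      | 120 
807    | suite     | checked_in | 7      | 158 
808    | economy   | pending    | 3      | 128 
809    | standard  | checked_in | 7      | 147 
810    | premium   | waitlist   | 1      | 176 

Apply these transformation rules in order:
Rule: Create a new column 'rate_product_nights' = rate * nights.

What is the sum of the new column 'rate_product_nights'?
7506

Step 1: For each record, compute rate * nights
Example calculations:
  114 * 4 = 456
  181 * 7 = 1267
  180 * 3 = 540
  ...
Step 2: Sum all derived values
Step 3: Total = 7506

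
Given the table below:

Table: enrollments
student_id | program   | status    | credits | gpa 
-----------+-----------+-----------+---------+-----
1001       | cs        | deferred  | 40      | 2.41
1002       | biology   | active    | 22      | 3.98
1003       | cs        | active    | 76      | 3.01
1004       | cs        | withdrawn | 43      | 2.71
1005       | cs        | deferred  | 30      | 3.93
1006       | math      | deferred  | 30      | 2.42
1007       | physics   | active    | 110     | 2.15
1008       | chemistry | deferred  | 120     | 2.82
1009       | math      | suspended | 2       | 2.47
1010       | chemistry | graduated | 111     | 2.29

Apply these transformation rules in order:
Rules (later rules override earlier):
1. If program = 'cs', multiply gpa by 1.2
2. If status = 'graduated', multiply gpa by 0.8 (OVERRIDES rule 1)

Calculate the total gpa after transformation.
30.14

Step 1: Rule 2 takes priority for records with status = 'graduated'
  - 1 records: 2.29 × 0.8 = 1.83
Step 2: Rule 1 applies to remaining records with program = 'cs'
  - 4 records: 12.06 × 1.2 = 14.47
Step 3: Other records unchanged: 13.84
Step 4: Final sum = 1.83 + 14.47 + 13.84 = 30.14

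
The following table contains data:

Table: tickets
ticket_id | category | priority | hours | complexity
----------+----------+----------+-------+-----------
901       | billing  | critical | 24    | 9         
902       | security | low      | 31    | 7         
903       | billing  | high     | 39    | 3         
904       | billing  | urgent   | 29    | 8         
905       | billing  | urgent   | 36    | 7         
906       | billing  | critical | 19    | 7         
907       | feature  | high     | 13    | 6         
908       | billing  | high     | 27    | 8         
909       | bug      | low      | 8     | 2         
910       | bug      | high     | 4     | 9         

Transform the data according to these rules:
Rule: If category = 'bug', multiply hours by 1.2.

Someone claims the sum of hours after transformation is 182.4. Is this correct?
No, the correct result is 232.4.

Step 1: Calculate the correct sum after transformation
Step 2: Apply multiplier 1.2 to records where category = 'bug'
Step 3: Correct result = 232.4
Step 4: Claimed result = 182.4
Step 5: 232.4 ≠ 182.4
Conclusion: The claimed result is incorrect. The correct answer is 232.4.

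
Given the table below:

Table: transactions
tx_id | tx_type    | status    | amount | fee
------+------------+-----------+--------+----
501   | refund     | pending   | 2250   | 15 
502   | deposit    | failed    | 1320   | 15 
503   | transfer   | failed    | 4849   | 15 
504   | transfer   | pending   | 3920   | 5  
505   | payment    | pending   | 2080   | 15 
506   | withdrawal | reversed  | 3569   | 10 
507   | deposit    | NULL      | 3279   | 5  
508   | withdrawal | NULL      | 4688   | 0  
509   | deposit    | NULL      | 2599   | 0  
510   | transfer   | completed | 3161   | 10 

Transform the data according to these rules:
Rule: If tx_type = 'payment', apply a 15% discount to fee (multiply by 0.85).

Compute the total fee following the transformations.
87.75

Step 1: Records with tx_type = 'payment' have total fee = 15
Step 2: Apply multiplier: 15 × 0.85 = 12.75
Step 3: Other records total: 75
Step 4: Final sum = 12.75 + 75 = 87.75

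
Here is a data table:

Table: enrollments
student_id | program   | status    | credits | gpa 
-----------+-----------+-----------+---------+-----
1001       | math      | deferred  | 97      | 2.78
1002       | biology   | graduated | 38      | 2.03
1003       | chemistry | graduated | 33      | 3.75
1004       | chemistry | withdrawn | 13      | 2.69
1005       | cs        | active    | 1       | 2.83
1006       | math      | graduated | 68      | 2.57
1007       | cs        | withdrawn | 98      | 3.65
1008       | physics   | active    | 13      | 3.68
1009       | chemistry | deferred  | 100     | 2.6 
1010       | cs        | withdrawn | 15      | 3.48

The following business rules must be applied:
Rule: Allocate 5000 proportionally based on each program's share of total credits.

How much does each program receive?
biology: 399.16, chemistry: 1533.61, cs: 1197.48, math: 1733.19, physics: 136.55

Step 1: Calculate total credits = 476
Step 2: Calculate each program's proportion:
  biology: 38/476 = 7.98% → 399.16
  chemistry: 146/476 = 30.67% → 1533.61
  cs: 114/476 = 23.95% → 1197.48
  math: 165/476 = 34.66% → 1733.19
  physics: 13/476 = 2.73% → 136.55
Step 3: Verify: sum of allocations ≈ 5000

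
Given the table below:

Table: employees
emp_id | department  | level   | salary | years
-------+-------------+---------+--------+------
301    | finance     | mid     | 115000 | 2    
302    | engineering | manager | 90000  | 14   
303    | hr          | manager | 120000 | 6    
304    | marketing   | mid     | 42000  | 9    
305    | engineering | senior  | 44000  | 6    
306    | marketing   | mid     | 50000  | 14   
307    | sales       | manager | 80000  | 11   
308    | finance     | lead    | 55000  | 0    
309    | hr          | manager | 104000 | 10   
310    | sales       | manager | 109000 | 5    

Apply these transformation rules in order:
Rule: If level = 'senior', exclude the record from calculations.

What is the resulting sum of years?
71

Step 1: Identify records where level = 'senior'
Step 2: The excluded records sum to 6
Step 3: Original total years = 77
Step 4: Remaining total = 77 - 6 = 71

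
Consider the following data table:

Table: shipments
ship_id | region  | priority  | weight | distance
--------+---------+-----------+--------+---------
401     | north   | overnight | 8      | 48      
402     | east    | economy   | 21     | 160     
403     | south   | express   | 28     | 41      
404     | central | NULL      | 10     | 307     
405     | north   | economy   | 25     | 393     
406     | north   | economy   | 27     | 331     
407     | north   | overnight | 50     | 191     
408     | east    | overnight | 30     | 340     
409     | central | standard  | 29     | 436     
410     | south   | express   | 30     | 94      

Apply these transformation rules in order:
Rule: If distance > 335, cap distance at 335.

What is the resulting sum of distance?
2177

Step 1: 3 records have distance > 335
Step 2: These records originally summed to 1169
Step 3: After capping: 3 × 335 = 1005
Step 4: Unaffected records sum: 1172
Step 5: Final sum = 1005 + 1172 = 2177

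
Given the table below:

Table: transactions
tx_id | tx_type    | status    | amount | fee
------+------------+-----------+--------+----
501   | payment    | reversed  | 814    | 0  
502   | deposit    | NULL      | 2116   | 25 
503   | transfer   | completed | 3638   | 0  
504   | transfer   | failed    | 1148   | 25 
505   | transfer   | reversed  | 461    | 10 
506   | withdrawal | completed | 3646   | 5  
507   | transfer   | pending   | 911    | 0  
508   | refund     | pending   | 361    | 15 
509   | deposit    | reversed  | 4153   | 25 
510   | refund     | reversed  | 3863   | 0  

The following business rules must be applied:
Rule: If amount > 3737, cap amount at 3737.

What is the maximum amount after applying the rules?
3737

Step 1: Original maximum amount = 4153
Step 2: Apply cap at 3737
Step 3: 2 records had amount > 3737 and were capped
Step 4: Maximum after transformation = 3737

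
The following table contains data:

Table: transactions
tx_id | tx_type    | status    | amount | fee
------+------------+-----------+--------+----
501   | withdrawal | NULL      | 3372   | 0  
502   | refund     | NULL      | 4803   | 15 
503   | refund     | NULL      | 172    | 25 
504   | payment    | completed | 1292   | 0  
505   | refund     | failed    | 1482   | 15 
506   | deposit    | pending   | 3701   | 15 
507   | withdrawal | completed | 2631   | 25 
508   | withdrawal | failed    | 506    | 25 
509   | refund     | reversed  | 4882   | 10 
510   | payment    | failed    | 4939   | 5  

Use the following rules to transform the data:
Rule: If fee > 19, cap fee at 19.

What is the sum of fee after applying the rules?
117

Step 1: 3 records have fee > 19
Step 2: These records originally summed to 75
Step 3: After capping: 3 × 19 = 57
Step 4: Unaffected records sum: 60
Step 5: Final sum = 57 + 60 = 117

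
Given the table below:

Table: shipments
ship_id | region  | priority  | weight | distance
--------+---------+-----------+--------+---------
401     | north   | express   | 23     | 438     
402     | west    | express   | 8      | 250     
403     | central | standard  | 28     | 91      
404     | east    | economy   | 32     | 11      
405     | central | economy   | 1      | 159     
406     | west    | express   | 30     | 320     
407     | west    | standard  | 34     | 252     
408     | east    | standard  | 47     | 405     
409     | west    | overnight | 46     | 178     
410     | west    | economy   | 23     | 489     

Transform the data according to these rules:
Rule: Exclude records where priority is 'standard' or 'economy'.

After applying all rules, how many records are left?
4

Step 1: Count records to exclude
  - 3 (standard) + 3 (economy) = 6 records
Step 2: Total records: 10
Step 3: Remaining = 10 - 6 = 4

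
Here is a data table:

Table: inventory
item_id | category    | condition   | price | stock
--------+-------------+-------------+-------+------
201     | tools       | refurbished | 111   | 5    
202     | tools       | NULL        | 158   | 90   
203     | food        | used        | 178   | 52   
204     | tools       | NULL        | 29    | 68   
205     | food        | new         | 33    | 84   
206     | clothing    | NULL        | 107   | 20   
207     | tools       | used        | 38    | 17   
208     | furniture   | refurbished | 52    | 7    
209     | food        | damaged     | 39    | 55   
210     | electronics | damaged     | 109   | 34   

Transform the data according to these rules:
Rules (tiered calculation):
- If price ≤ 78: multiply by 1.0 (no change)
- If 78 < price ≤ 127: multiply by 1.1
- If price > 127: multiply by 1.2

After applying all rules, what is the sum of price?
953.9

Step 1: Tier 1 (price ≤ 78): 5 records, sum = 191 × 1.0 = 191.0
Step 2: Tier 2 (78 < price ≤ 127): 3 records, sum = 327 × 1.1 = 359.7
Step 3: Tier 3 (price > 127): 2 records, sum = 336 × 1.2 = 403.2
Step 4: Final sum = 191.0 + 359.7 + 403.2 = 953.9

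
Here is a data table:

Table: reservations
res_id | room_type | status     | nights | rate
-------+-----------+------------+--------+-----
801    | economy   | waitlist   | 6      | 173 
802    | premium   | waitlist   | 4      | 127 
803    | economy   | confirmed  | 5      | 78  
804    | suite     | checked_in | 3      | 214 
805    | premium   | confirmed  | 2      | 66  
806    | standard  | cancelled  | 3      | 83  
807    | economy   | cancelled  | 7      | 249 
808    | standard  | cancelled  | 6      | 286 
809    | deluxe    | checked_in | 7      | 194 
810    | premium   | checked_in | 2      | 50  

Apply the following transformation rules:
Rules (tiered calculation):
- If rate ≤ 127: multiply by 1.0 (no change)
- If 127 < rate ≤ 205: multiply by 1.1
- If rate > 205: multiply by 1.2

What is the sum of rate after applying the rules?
1706.5

Step 1: Tier 1 (rate ≤ 127): 5 records, sum = 404 × 1.0 = 404.0
Step 2: Tier 2 (127 < rate ≤ 205): 2 records, sum = 367 × 1.1 = 403.7
Step 3: Tier 3 (rate > 205): 3 records, sum = 749 × 1.2 = 898.8
Step 4: Final sum = 404.0 + 403.7 + 898.8 = 1706.5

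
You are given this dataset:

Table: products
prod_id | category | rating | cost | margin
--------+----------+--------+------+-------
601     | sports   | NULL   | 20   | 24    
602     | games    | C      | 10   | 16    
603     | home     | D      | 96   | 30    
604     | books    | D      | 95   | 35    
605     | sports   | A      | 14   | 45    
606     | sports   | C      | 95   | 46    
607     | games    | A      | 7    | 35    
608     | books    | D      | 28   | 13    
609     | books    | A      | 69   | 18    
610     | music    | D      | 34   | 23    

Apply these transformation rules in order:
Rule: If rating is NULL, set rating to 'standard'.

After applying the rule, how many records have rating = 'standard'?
1

Step 1: Count records where rating IS NULL
Step 2: Found 1 records with NULL rating
Step 3: These records will have rating set to 'standard'
Step 4: Records already having rating = 'standard': 0
Step 5: Answer: 1 + 0 = 1 records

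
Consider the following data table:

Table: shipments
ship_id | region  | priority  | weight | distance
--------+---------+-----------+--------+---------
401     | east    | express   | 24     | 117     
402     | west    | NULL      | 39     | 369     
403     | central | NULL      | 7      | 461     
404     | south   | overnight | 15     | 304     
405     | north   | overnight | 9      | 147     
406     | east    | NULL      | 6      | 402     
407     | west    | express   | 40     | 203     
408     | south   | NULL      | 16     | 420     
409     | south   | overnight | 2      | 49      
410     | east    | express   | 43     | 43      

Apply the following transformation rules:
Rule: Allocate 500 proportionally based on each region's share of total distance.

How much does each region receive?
central: 91.65, east: 111.73, north: 29.22, south: 153.68, west: 113.72

Step 1: Calculate total distance = 2515
Step 2: Calculate each region's proportion:
  central: 461/2515 = 18.33% → 91.65
  east: 562/2515 = 22.35% → 111.73
  north: 147/2515 = 5.84% → 29.22
  south: 773/2515 = 30.74% → 153.68
  west: 572/2515 = 22.74% → 113.72
Step 3: Verify: sum of allocations ≈ 500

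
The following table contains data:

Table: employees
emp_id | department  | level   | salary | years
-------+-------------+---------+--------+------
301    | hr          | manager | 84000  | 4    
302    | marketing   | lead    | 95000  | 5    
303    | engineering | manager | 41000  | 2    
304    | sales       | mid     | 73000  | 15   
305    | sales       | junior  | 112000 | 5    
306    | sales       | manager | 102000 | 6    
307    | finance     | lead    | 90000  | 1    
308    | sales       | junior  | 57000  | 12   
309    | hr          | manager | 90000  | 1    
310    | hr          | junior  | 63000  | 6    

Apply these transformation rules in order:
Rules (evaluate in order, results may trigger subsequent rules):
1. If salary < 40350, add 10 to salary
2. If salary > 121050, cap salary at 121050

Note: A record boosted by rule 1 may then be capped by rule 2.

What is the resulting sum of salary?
807000

Step 1: Apply rule 1 to records with salary < 40350
  - 0 records get bonus of 10
  - Of these, 0 records then exceed 121050 and get capped
Step 2: Apply rule 2 to records with salary > 121050
  - 0 records (original) are capped
Step 3: Calculate final sum = 807000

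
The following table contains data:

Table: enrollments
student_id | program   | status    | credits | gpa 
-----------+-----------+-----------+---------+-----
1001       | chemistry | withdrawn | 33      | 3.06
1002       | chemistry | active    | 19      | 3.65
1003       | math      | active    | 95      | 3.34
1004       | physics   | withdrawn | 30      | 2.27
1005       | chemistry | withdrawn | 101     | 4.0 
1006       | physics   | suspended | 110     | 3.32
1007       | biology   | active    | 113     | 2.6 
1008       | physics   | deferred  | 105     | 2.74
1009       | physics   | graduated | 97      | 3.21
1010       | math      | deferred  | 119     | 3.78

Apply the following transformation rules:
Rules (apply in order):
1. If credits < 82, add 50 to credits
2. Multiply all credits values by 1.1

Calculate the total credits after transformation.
1069.2

Step 1: Apply Rule 1 - Add 50 to records with credits < 82
  - 3 records affected: 82 + (3 × 50) = 232
  - Unaffected records: 740
  - Sum after Rule 1: 972
Step 2: Apply Rule 2 - Multiply all by 1.1
  - 972 × 1.1 = 1069.2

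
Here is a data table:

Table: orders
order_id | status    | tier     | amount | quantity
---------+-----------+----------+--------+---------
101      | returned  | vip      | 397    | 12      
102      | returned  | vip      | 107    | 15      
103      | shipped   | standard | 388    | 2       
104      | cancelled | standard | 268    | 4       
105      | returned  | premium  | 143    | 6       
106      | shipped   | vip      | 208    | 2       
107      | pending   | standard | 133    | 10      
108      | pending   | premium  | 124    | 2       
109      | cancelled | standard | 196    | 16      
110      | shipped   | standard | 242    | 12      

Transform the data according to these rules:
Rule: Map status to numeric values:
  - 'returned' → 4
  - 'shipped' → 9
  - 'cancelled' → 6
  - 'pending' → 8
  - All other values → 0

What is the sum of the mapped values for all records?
67

Step 1: Apply mapping to each record
Step 2: Count by status:
  'returned': 3 records × 4 = 12
  'shipped': 3 records × 9 = 27
  'cancelled': 2 records × 6 = 12
  'pending': 2 records × 8 = 16
Step 3: Sum all mapped values = 67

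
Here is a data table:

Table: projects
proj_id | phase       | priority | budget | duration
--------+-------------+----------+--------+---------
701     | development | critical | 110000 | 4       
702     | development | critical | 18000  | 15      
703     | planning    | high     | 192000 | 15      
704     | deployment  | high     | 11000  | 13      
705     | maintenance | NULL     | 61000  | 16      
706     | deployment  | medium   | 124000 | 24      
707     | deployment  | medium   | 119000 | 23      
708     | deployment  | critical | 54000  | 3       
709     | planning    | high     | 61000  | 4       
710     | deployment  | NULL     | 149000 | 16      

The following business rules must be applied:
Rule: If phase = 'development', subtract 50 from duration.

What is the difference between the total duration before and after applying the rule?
100

Step 1: Original sum of duration = 133
Step 2: 2 records have phase = 'development'
Step 3: Each affected record changes by -50
Step 4: Total change = 2 × -50 = -100
Step 5: New sum = 133 + -100 = 33
Step 6: Difference = |33 - 133| = 100
        (Sum decreased by 100)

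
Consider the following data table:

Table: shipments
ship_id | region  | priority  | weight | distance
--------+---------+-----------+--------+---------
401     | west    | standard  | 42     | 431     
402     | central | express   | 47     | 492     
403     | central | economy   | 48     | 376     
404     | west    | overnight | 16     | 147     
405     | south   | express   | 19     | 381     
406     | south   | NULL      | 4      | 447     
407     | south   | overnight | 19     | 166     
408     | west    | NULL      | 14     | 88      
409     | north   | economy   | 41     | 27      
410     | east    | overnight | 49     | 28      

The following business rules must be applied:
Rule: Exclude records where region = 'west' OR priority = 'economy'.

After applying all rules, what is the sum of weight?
138

Step 1: Find records where region = 'west' OR priority = 'economy'
Step 2: 5 records match, summing to 161
Step 3: Original sum: 299
Step 4: Remaining sum = 299 - 161 = 138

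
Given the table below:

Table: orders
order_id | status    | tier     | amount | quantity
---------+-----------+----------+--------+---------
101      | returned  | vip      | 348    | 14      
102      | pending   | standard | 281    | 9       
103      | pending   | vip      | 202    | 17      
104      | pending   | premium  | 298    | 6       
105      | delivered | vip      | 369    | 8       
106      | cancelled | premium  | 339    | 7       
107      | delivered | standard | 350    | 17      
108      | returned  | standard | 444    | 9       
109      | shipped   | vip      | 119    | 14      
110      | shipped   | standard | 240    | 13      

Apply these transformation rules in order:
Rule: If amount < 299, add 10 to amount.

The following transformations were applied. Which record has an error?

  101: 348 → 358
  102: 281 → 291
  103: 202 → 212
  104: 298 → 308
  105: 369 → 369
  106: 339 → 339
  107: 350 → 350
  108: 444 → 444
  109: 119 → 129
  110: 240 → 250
Record 101 has an error. The correct transformed value should be 348, not 358.

Step 1: Check each record against the rule
Step 2: Record 101 has amount = 348
Step 3: Since 348 >= 299, the bonus should not have been applied
Step 4: Correct value = 348, but claimed value = 358
Conclusion: Record 101 has the error.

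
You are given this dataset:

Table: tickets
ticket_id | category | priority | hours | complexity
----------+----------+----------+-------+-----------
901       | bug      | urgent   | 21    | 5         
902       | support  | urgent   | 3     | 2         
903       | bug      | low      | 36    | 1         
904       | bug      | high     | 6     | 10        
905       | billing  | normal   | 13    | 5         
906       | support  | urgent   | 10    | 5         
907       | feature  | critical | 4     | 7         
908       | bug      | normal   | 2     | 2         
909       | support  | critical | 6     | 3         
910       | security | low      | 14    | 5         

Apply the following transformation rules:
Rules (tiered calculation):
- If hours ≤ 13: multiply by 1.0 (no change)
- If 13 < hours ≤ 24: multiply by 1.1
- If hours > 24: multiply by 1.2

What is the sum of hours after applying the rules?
125.7

Step 1: Tier 1 (hours ≤ 13): 7 records, sum = 44 × 1.0 = 44.0
Step 2: Tier 2 (13 < hours ≤ 24): 2 records, sum = 35 × 1.1 = 38.5
Step 3: Tier 3 (hours > 24): 1 records, sum = 36 × 1.2 = 43.2
Step 4: Final sum = 44.0 + 38.5 + 43.2 = 125.7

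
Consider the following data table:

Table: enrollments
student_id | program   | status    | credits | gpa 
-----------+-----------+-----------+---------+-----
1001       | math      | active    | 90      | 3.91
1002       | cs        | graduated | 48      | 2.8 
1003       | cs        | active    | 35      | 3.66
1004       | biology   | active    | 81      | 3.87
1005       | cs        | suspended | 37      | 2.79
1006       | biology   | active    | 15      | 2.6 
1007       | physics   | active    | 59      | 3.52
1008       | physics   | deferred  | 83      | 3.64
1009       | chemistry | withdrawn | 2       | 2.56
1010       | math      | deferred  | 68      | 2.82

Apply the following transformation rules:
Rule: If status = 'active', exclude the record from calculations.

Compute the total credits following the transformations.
238

Step 1: Identify records where status = 'active'
Step 2: The excluded records sum to 280
Step 3: Original total credits = 518
Step 4: Remaining total = 518 - 280 = 238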